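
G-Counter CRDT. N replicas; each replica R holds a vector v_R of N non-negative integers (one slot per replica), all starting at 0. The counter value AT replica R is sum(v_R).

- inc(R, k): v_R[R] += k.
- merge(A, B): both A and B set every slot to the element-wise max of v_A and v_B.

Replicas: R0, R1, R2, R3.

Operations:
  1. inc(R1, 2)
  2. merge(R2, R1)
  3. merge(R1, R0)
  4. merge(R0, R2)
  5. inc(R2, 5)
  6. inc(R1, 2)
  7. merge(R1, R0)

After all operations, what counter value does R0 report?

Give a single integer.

Op 1: inc R1 by 2 -> R1=(0,2,0,0) value=2
Op 2: merge R2<->R1 -> R2=(0,2,0,0) R1=(0,2,0,0)
Op 3: merge R1<->R0 -> R1=(0,2,0,0) R0=(0,2,0,0)
Op 4: merge R0<->R2 -> R0=(0,2,0,0) R2=(0,2,0,0)
Op 5: inc R2 by 5 -> R2=(0,2,5,0) value=7
Op 6: inc R1 by 2 -> R1=(0,4,0,0) value=4
Op 7: merge R1<->R0 -> R1=(0,4,0,0) R0=(0,4,0,0)

Answer: 4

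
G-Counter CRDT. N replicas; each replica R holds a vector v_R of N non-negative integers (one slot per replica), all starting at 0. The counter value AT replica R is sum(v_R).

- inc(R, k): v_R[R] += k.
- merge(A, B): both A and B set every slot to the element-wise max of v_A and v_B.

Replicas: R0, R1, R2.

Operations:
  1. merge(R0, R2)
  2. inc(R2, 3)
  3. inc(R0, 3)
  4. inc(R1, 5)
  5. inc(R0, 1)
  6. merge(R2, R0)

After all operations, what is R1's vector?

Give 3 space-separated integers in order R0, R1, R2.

Op 1: merge R0<->R2 -> R0=(0,0,0) R2=(0,0,0)
Op 2: inc R2 by 3 -> R2=(0,0,3) value=3
Op 3: inc R0 by 3 -> R0=(3,0,0) value=3
Op 4: inc R1 by 5 -> R1=(0,5,0) value=5
Op 5: inc R0 by 1 -> R0=(4,0,0) value=4
Op 6: merge R2<->R0 -> R2=(4,0,3) R0=(4,0,3)

Answer: 0 5 0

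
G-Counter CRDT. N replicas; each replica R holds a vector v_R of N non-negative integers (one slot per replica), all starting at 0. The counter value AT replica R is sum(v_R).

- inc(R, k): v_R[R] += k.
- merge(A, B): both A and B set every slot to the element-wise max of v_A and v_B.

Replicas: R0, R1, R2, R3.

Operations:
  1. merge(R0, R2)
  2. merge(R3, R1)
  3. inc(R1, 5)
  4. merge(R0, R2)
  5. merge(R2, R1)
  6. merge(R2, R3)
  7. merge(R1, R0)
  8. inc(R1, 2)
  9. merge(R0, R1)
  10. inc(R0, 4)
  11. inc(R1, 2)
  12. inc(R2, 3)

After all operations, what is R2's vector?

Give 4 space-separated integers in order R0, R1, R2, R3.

Op 1: merge R0<->R2 -> R0=(0,0,0,0) R2=(0,0,0,0)
Op 2: merge R3<->R1 -> R3=(0,0,0,0) R1=(0,0,0,0)
Op 3: inc R1 by 5 -> R1=(0,5,0,0) value=5
Op 4: merge R0<->R2 -> R0=(0,0,0,0) R2=(0,0,0,0)
Op 5: merge R2<->R1 -> R2=(0,5,0,0) R1=(0,5,0,0)
Op 6: merge R2<->R3 -> R2=(0,5,0,0) R3=(0,5,0,0)
Op 7: merge R1<->R0 -> R1=(0,5,0,0) R0=(0,5,0,0)
Op 8: inc R1 by 2 -> R1=(0,7,0,0) value=7
Op 9: merge R0<->R1 -> R0=(0,7,0,0) R1=(0,7,0,0)
Op 10: inc R0 by 4 -> R0=(4,7,0,0) value=11
Op 11: inc R1 by 2 -> R1=(0,9,0,0) value=9
Op 12: inc R2 by 3 -> R2=(0,5,3,0) value=8

Answer: 0 5 3 0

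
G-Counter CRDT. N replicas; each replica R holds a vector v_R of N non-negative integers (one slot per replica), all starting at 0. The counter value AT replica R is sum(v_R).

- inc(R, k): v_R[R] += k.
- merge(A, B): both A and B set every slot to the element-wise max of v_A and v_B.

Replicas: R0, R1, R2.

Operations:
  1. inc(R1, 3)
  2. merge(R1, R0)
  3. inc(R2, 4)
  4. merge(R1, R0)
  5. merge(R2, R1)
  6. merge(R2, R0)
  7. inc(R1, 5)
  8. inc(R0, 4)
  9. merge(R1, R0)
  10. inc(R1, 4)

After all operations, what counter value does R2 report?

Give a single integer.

Answer: 7

Derivation:
Op 1: inc R1 by 3 -> R1=(0,3,0) value=3
Op 2: merge R1<->R0 -> R1=(0,3,0) R0=(0,3,0)
Op 3: inc R2 by 4 -> R2=(0,0,4) value=4
Op 4: merge R1<->R0 -> R1=(0,3,0) R0=(0,3,0)
Op 5: merge R2<->R1 -> R2=(0,3,4) R1=(0,3,4)
Op 6: merge R2<->R0 -> R2=(0,3,4) R0=(0,3,4)
Op 7: inc R1 by 5 -> R1=(0,8,4) value=12
Op 8: inc R0 by 4 -> R0=(4,3,4) value=11
Op 9: merge R1<->R0 -> R1=(4,8,4) R0=(4,8,4)
Op 10: inc R1 by 4 -> R1=(4,12,4) value=20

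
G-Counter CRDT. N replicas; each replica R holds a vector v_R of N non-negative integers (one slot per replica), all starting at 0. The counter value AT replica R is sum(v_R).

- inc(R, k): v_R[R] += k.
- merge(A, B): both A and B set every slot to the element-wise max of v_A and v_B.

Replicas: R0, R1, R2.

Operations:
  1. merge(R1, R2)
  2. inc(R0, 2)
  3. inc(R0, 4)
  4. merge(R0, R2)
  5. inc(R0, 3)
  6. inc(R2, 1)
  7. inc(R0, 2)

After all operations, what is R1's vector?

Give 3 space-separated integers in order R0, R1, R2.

Op 1: merge R1<->R2 -> R1=(0,0,0) R2=(0,0,0)
Op 2: inc R0 by 2 -> R0=(2,0,0) value=2
Op 3: inc R0 by 4 -> R0=(6,0,0) value=6
Op 4: merge R0<->R2 -> R0=(6,0,0) R2=(6,0,0)
Op 5: inc R0 by 3 -> R0=(9,0,0) value=9
Op 6: inc R2 by 1 -> R2=(6,0,1) value=7
Op 7: inc R0 by 2 -> R0=(11,0,0) value=11

Answer: 0 0 0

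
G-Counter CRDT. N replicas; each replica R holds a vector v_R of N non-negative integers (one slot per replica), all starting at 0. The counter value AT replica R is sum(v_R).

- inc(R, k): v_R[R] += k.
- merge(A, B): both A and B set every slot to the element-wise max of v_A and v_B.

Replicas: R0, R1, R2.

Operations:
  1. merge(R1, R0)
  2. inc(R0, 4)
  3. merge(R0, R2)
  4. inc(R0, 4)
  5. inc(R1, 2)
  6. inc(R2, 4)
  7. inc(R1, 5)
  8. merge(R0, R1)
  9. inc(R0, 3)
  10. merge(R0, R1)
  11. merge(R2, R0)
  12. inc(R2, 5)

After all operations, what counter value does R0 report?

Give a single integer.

Answer: 22

Derivation:
Op 1: merge R1<->R0 -> R1=(0,0,0) R0=(0,0,0)
Op 2: inc R0 by 4 -> R0=(4,0,0) value=4
Op 3: merge R0<->R2 -> R0=(4,0,0) R2=(4,0,0)
Op 4: inc R0 by 4 -> R0=(8,0,0) value=8
Op 5: inc R1 by 2 -> R1=(0,2,0) value=2
Op 6: inc R2 by 4 -> R2=(4,0,4) value=8
Op 7: inc R1 by 5 -> R1=(0,7,0) value=7
Op 8: merge R0<->R1 -> R0=(8,7,0) R1=(8,7,0)
Op 9: inc R0 by 3 -> R0=(11,7,0) value=18
Op 10: merge R0<->R1 -> R0=(11,7,0) R1=(11,7,0)
Op 11: merge R2<->R0 -> R2=(11,7,4) R0=(11,7,4)
Op 12: inc R2 by 5 -> R2=(11,7,9) value=27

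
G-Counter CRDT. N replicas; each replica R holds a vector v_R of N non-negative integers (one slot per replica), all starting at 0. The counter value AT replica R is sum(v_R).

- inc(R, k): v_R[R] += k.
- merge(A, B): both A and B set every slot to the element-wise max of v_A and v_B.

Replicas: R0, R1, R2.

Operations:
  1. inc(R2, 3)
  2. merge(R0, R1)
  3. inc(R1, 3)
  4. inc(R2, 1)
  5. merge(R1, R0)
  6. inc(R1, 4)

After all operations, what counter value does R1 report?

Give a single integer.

Answer: 7

Derivation:
Op 1: inc R2 by 3 -> R2=(0,0,3) value=3
Op 2: merge R0<->R1 -> R0=(0,0,0) R1=(0,0,0)
Op 3: inc R1 by 3 -> R1=(0,3,0) value=3
Op 4: inc R2 by 1 -> R2=(0,0,4) value=4
Op 5: merge R1<->R0 -> R1=(0,3,0) R0=(0,3,0)
Op 6: inc R1 by 4 -> R1=(0,7,0) value=7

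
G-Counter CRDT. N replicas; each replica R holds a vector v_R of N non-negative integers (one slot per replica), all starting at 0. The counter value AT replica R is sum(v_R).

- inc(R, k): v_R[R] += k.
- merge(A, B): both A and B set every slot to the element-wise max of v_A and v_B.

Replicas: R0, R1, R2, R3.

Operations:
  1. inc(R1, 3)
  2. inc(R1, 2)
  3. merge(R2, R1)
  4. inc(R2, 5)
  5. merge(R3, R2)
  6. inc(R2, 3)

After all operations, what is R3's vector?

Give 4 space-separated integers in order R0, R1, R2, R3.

Op 1: inc R1 by 3 -> R1=(0,3,0,0) value=3
Op 2: inc R1 by 2 -> R1=(0,5,0,0) value=5
Op 3: merge R2<->R1 -> R2=(0,5,0,0) R1=(0,5,0,0)
Op 4: inc R2 by 5 -> R2=(0,5,5,0) value=10
Op 5: merge R3<->R2 -> R3=(0,5,5,0) R2=(0,5,5,0)
Op 6: inc R2 by 3 -> R2=(0,5,8,0) value=13

Answer: 0 5 5 0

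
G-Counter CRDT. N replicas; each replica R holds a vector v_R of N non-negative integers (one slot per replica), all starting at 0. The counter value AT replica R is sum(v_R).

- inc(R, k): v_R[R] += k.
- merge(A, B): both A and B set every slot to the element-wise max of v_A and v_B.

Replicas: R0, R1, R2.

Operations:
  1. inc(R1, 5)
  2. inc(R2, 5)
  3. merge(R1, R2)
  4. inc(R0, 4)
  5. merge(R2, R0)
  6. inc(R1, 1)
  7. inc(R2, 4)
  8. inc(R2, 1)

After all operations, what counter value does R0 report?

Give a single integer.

Answer: 14

Derivation:
Op 1: inc R1 by 5 -> R1=(0,5,0) value=5
Op 2: inc R2 by 5 -> R2=(0,0,5) value=5
Op 3: merge R1<->R2 -> R1=(0,5,5) R2=(0,5,5)
Op 4: inc R0 by 4 -> R0=(4,0,0) value=4
Op 5: merge R2<->R0 -> R2=(4,5,5) R0=(4,5,5)
Op 6: inc R1 by 1 -> R1=(0,6,5) value=11
Op 7: inc R2 by 4 -> R2=(4,5,9) value=18
Op 8: inc R2 by 1 -> R2=(4,5,10) value=19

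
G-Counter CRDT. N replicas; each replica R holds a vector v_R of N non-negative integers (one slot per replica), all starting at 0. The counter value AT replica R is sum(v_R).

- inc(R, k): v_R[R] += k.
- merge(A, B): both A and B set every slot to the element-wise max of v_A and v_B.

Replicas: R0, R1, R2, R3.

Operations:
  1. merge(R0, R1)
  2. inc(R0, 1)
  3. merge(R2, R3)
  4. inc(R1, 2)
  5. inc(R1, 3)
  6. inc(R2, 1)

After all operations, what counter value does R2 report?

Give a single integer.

Op 1: merge R0<->R1 -> R0=(0,0,0,0) R1=(0,0,0,0)
Op 2: inc R0 by 1 -> R0=(1,0,0,0) value=1
Op 3: merge R2<->R3 -> R2=(0,0,0,0) R3=(0,0,0,0)
Op 4: inc R1 by 2 -> R1=(0,2,0,0) value=2
Op 5: inc R1 by 3 -> R1=(0,5,0,0) value=5
Op 6: inc R2 by 1 -> R2=(0,0,1,0) value=1

Answer: 1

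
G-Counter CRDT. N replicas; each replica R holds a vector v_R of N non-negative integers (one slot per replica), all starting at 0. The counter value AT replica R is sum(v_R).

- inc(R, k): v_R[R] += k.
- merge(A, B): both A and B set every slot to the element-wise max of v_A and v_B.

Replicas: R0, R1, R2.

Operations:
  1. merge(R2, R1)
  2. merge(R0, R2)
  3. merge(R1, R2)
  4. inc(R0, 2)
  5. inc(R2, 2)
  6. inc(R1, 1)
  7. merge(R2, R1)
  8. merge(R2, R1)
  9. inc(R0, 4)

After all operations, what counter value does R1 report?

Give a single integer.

Answer: 3

Derivation:
Op 1: merge R2<->R1 -> R2=(0,0,0) R1=(0,0,0)
Op 2: merge R0<->R2 -> R0=(0,0,0) R2=(0,0,0)
Op 3: merge R1<->R2 -> R1=(0,0,0) R2=(0,0,0)
Op 4: inc R0 by 2 -> R0=(2,0,0) value=2
Op 5: inc R2 by 2 -> R2=(0,0,2) value=2
Op 6: inc R1 by 1 -> R1=(0,1,0) value=1
Op 7: merge R2<->R1 -> R2=(0,1,2) R1=(0,1,2)
Op 8: merge R2<->R1 -> R2=(0,1,2) R1=(0,1,2)
Op 9: inc R0 by 4 -> R0=(6,0,0) value=6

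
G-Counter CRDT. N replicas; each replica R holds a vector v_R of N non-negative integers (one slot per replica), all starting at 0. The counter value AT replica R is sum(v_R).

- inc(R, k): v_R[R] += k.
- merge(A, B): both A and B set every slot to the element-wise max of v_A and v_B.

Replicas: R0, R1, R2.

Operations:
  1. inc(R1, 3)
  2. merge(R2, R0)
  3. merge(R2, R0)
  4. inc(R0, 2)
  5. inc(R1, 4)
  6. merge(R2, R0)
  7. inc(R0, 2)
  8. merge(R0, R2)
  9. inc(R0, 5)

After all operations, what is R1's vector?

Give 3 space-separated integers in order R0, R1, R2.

Op 1: inc R1 by 3 -> R1=(0,3,0) value=3
Op 2: merge R2<->R0 -> R2=(0,0,0) R0=(0,0,0)
Op 3: merge R2<->R0 -> R2=(0,0,0) R0=(0,0,0)
Op 4: inc R0 by 2 -> R0=(2,0,0) value=2
Op 5: inc R1 by 4 -> R1=(0,7,0) value=7
Op 6: merge R2<->R0 -> R2=(2,0,0) R0=(2,0,0)
Op 7: inc R0 by 2 -> R0=(4,0,0) value=4
Op 8: merge R0<->R2 -> R0=(4,0,0) R2=(4,0,0)
Op 9: inc R0 by 5 -> R0=(9,0,0) value=9

Answer: 0 7 0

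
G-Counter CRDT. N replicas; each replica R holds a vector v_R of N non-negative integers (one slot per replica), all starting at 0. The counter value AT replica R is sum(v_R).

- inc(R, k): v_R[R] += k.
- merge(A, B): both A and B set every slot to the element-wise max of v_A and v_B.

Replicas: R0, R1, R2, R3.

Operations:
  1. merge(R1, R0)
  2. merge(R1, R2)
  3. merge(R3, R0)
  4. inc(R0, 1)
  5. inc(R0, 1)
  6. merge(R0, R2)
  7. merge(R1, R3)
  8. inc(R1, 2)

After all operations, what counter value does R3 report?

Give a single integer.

Answer: 0

Derivation:
Op 1: merge R1<->R0 -> R1=(0,0,0,0) R0=(0,0,0,0)
Op 2: merge R1<->R2 -> R1=(0,0,0,0) R2=(0,0,0,0)
Op 3: merge R3<->R0 -> R3=(0,0,0,0) R0=(0,0,0,0)
Op 4: inc R0 by 1 -> R0=(1,0,0,0) value=1
Op 5: inc R0 by 1 -> R0=(2,0,0,0) value=2
Op 6: merge R0<->R2 -> R0=(2,0,0,0) R2=(2,0,0,0)
Op 7: merge R1<->R3 -> R1=(0,0,0,0) R3=(0,0,0,0)
Op 8: inc R1 by 2 -> R1=(0,2,0,0) value=2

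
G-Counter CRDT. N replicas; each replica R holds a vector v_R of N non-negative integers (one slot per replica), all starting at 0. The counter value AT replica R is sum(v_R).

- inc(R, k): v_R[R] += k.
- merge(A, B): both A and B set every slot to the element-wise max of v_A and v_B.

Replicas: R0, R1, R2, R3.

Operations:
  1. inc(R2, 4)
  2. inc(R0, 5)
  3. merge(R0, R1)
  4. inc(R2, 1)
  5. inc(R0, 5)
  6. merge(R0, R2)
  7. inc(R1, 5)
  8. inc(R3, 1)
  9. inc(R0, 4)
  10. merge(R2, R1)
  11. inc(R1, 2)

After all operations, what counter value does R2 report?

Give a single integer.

Op 1: inc R2 by 4 -> R2=(0,0,4,0) value=4
Op 2: inc R0 by 5 -> R0=(5,0,0,0) value=5
Op 3: merge R0<->R1 -> R0=(5,0,0,0) R1=(5,0,0,0)
Op 4: inc R2 by 1 -> R2=(0,0,5,0) value=5
Op 5: inc R0 by 5 -> R0=(10,0,0,0) value=10
Op 6: merge R0<->R2 -> R0=(10,0,5,0) R2=(10,0,5,0)
Op 7: inc R1 by 5 -> R1=(5,5,0,0) value=10
Op 8: inc R3 by 1 -> R3=(0,0,0,1) value=1
Op 9: inc R0 by 4 -> R0=(14,0,5,0) value=19
Op 10: merge R2<->R1 -> R2=(10,5,5,0) R1=(10,5,5,0)
Op 11: inc R1 by 2 -> R1=(10,7,5,0) value=22

Answer: 20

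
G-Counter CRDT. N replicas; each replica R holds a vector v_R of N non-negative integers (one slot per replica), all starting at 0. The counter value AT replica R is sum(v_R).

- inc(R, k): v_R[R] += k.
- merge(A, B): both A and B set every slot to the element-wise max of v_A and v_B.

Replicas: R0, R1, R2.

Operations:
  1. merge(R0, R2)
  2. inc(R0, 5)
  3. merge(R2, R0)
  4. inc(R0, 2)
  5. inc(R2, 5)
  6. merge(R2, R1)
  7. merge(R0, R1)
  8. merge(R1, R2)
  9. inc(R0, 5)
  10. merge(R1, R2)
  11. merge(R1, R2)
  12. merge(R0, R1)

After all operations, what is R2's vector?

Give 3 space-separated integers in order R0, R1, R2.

Op 1: merge R0<->R2 -> R0=(0,0,0) R2=(0,0,0)
Op 2: inc R0 by 5 -> R0=(5,0,0) value=5
Op 3: merge R2<->R0 -> R2=(5,0,0) R0=(5,0,0)
Op 4: inc R0 by 2 -> R0=(7,0,0) value=7
Op 5: inc R2 by 5 -> R2=(5,0,5) value=10
Op 6: merge R2<->R1 -> R2=(5,0,5) R1=(5,0,5)
Op 7: merge R0<->R1 -> R0=(7,0,5) R1=(7,0,5)
Op 8: merge R1<->R2 -> R1=(7,0,5) R2=(7,0,5)
Op 9: inc R0 by 5 -> R0=(12,0,5) value=17
Op 10: merge R1<->R2 -> R1=(7,0,5) R2=(7,0,5)
Op 11: merge R1<->R2 -> R1=(7,0,5) R2=(7,0,5)
Op 12: merge R0<->R1 -> R0=(12,0,5) R1=(12,0,5)

Answer: 7 0 5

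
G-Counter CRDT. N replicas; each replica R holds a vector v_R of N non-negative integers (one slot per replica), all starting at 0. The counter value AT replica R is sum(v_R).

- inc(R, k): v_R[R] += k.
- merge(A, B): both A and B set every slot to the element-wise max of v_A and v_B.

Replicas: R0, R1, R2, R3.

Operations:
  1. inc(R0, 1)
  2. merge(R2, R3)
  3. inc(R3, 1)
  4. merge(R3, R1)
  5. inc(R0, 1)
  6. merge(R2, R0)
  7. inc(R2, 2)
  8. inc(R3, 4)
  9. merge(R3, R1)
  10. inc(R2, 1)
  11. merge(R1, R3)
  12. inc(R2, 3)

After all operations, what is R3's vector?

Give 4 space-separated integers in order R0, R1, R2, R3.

Answer: 0 0 0 5

Derivation:
Op 1: inc R0 by 1 -> R0=(1,0,0,0) value=1
Op 2: merge R2<->R3 -> R2=(0,0,0,0) R3=(0,0,0,0)
Op 3: inc R3 by 1 -> R3=(0,0,0,1) value=1
Op 4: merge R3<->R1 -> R3=(0,0,0,1) R1=(0,0,0,1)
Op 5: inc R0 by 1 -> R0=(2,0,0,0) value=2
Op 6: merge R2<->R0 -> R2=(2,0,0,0) R0=(2,0,0,0)
Op 7: inc R2 by 2 -> R2=(2,0,2,0) value=4
Op 8: inc R3 by 4 -> R3=(0,0,0,5) value=5
Op 9: merge R3<->R1 -> R3=(0,0,0,5) R1=(0,0,0,5)
Op 10: inc R2 by 1 -> R2=(2,0,3,0) value=5
Op 11: merge R1<->R3 -> R1=(0,0,0,5) R3=(0,0,0,5)
Op 12: inc R2 by 3 -> R2=(2,0,6,0) value=8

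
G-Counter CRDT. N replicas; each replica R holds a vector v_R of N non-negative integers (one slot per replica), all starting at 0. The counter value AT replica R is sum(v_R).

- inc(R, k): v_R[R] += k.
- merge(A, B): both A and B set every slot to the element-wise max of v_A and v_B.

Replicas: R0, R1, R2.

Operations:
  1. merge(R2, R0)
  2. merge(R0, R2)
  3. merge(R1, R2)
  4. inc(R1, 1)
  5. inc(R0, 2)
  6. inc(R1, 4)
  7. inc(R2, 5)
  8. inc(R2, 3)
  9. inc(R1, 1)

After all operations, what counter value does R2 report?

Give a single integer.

Answer: 8

Derivation:
Op 1: merge R2<->R0 -> R2=(0,0,0) R0=(0,0,0)
Op 2: merge R0<->R2 -> R0=(0,0,0) R2=(0,0,0)
Op 3: merge R1<->R2 -> R1=(0,0,0) R2=(0,0,0)
Op 4: inc R1 by 1 -> R1=(0,1,0) value=1
Op 5: inc R0 by 2 -> R0=(2,0,0) value=2
Op 6: inc R1 by 4 -> R1=(0,5,0) value=5
Op 7: inc R2 by 5 -> R2=(0,0,5) value=5
Op 8: inc R2 by 3 -> R2=(0,0,8) value=8
Op 9: inc R1 by 1 -> R1=(0,6,0) value=6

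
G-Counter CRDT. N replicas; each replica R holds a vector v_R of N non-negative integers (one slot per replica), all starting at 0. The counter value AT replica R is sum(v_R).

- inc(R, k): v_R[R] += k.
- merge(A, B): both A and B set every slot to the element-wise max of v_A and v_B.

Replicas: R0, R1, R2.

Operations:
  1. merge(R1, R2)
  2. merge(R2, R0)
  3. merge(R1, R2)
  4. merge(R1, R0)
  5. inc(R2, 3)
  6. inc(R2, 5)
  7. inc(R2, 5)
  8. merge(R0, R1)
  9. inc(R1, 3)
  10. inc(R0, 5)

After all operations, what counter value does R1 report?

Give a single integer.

Op 1: merge R1<->R2 -> R1=(0,0,0) R2=(0,0,0)
Op 2: merge R2<->R0 -> R2=(0,0,0) R0=(0,0,0)
Op 3: merge R1<->R2 -> R1=(0,0,0) R2=(0,0,0)
Op 4: merge R1<->R0 -> R1=(0,0,0) R0=(0,0,0)
Op 5: inc R2 by 3 -> R2=(0,0,3) value=3
Op 6: inc R2 by 5 -> R2=(0,0,8) value=8
Op 7: inc R2 by 5 -> R2=(0,0,13) value=13
Op 8: merge R0<->R1 -> R0=(0,0,0) R1=(0,0,0)
Op 9: inc R1 by 3 -> R1=(0,3,0) value=3
Op 10: inc R0 by 5 -> R0=(5,0,0) value=5

Answer: 3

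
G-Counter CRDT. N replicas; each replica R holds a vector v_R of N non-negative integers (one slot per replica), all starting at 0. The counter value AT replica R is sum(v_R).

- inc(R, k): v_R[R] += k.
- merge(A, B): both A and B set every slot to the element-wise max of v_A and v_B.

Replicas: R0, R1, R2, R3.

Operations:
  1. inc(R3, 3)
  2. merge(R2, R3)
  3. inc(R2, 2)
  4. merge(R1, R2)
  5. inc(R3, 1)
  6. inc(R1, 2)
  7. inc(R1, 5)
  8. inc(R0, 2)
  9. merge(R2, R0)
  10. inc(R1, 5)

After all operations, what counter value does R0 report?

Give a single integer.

Answer: 7

Derivation:
Op 1: inc R3 by 3 -> R3=(0,0,0,3) value=3
Op 2: merge R2<->R3 -> R2=(0,0,0,3) R3=(0,0,0,3)
Op 3: inc R2 by 2 -> R2=(0,0,2,3) value=5
Op 4: merge R1<->R2 -> R1=(0,0,2,3) R2=(0,0,2,3)
Op 5: inc R3 by 1 -> R3=(0,0,0,4) value=4
Op 6: inc R1 by 2 -> R1=(0,2,2,3) value=7
Op 7: inc R1 by 5 -> R1=(0,7,2,3) value=12
Op 8: inc R0 by 2 -> R0=(2,0,0,0) value=2
Op 9: merge R2<->R0 -> R2=(2,0,2,3) R0=(2,0,2,3)
Op 10: inc R1 by 5 -> R1=(0,12,2,3) value=17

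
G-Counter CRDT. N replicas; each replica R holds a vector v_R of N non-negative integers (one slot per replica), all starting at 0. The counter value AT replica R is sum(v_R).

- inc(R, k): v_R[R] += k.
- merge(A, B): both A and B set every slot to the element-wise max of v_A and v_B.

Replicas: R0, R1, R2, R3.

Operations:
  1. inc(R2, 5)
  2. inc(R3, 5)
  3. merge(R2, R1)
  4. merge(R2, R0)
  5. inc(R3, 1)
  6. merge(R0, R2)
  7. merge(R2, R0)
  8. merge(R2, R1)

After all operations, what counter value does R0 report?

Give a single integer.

Op 1: inc R2 by 5 -> R2=(0,0,5,0) value=5
Op 2: inc R3 by 5 -> R3=(0,0,0,5) value=5
Op 3: merge R2<->R1 -> R2=(0,0,5,0) R1=(0,0,5,0)
Op 4: merge R2<->R0 -> R2=(0,0,5,0) R0=(0,0,5,0)
Op 5: inc R3 by 1 -> R3=(0,0,0,6) value=6
Op 6: merge R0<->R2 -> R0=(0,0,5,0) R2=(0,0,5,0)
Op 7: merge R2<->R0 -> R2=(0,0,5,0) R0=(0,0,5,0)
Op 8: merge R2<->R1 -> R2=(0,0,5,0) R1=(0,0,5,0)

Answer: 5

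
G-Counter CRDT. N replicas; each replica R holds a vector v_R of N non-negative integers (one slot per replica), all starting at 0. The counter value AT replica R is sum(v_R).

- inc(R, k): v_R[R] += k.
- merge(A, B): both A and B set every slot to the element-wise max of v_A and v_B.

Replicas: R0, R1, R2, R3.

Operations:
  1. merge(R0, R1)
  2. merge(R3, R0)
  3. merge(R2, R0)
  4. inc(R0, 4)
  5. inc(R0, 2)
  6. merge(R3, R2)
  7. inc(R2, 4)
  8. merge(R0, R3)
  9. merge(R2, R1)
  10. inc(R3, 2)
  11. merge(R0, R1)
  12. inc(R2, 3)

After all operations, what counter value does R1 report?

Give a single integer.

Answer: 10

Derivation:
Op 1: merge R0<->R1 -> R0=(0,0,0,0) R1=(0,0,0,0)
Op 2: merge R3<->R0 -> R3=(0,0,0,0) R0=(0,0,0,0)
Op 3: merge R2<->R0 -> R2=(0,0,0,0) R0=(0,0,0,0)
Op 4: inc R0 by 4 -> R0=(4,0,0,0) value=4
Op 5: inc R0 by 2 -> R0=(6,0,0,0) value=6
Op 6: merge R3<->R2 -> R3=(0,0,0,0) R2=(0,0,0,0)
Op 7: inc R2 by 4 -> R2=(0,0,4,0) value=4
Op 8: merge R0<->R3 -> R0=(6,0,0,0) R3=(6,0,0,0)
Op 9: merge R2<->R1 -> R2=(0,0,4,0) R1=(0,0,4,0)
Op 10: inc R3 by 2 -> R3=(6,0,0,2) value=8
Op 11: merge R0<->R1 -> R0=(6,0,4,0) R1=(6,0,4,0)
Op 12: inc R2 by 3 -> R2=(0,0,7,0) value=7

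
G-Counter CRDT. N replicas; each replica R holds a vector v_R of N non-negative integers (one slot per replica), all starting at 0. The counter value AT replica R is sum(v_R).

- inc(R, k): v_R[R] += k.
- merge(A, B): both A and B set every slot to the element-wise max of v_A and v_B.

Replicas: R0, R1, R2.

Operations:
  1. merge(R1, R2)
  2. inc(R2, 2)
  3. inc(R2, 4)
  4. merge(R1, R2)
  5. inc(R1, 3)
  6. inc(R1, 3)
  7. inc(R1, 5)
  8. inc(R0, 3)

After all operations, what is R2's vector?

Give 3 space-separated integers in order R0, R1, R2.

Op 1: merge R1<->R2 -> R1=(0,0,0) R2=(0,0,0)
Op 2: inc R2 by 2 -> R2=(0,0,2) value=2
Op 3: inc R2 by 4 -> R2=(0,0,6) value=6
Op 4: merge R1<->R2 -> R1=(0,0,6) R2=(0,0,6)
Op 5: inc R1 by 3 -> R1=(0,3,6) value=9
Op 6: inc R1 by 3 -> R1=(0,6,6) value=12
Op 7: inc R1 by 5 -> R1=(0,11,6) value=17
Op 8: inc R0 by 3 -> R0=(3,0,0) value=3

Answer: 0 0 6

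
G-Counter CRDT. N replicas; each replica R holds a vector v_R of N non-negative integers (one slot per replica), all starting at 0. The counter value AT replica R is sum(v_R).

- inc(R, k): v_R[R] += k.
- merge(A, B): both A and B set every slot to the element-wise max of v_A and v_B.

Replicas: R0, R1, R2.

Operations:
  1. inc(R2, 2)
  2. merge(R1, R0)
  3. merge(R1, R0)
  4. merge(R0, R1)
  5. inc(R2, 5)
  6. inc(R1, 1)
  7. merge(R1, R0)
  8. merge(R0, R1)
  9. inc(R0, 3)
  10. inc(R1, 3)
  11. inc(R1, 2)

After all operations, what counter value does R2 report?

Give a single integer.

Answer: 7

Derivation:
Op 1: inc R2 by 2 -> R2=(0,0,2) value=2
Op 2: merge R1<->R0 -> R1=(0,0,0) R0=(0,0,0)
Op 3: merge R1<->R0 -> R1=(0,0,0) R0=(0,0,0)
Op 4: merge R0<->R1 -> R0=(0,0,0) R1=(0,0,0)
Op 5: inc R2 by 5 -> R2=(0,0,7) value=7
Op 6: inc R1 by 1 -> R1=(0,1,0) value=1
Op 7: merge R1<->R0 -> R1=(0,1,0) R0=(0,1,0)
Op 8: merge R0<->R1 -> R0=(0,1,0) R1=(0,1,0)
Op 9: inc R0 by 3 -> R0=(3,1,0) value=4
Op 10: inc R1 by 3 -> R1=(0,4,0) value=4
Op 11: inc R1 by 2 -> R1=(0,6,0) value=6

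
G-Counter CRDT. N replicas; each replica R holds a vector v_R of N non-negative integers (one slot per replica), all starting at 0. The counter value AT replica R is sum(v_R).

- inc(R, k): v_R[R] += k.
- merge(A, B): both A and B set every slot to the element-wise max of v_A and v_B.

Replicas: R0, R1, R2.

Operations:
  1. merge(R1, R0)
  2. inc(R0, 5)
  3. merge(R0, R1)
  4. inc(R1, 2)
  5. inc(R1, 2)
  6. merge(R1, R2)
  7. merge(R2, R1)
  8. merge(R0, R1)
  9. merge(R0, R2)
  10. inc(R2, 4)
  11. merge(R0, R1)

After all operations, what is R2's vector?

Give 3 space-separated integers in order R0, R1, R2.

Op 1: merge R1<->R0 -> R1=(0,0,0) R0=(0,0,0)
Op 2: inc R0 by 5 -> R0=(5,0,0) value=5
Op 3: merge R0<->R1 -> R0=(5,0,0) R1=(5,0,0)
Op 4: inc R1 by 2 -> R1=(5,2,0) value=7
Op 5: inc R1 by 2 -> R1=(5,4,0) value=9
Op 6: merge R1<->R2 -> R1=(5,4,0) R2=(5,4,0)
Op 7: merge R2<->R1 -> R2=(5,4,0) R1=(5,4,0)
Op 8: merge R0<->R1 -> R0=(5,4,0) R1=(5,4,0)
Op 9: merge R0<->R2 -> R0=(5,4,0) R2=(5,4,0)
Op 10: inc R2 by 4 -> R2=(5,4,4) value=13
Op 11: merge R0<->R1 -> R0=(5,4,0) R1=(5,4,0)

Answer: 5 4 4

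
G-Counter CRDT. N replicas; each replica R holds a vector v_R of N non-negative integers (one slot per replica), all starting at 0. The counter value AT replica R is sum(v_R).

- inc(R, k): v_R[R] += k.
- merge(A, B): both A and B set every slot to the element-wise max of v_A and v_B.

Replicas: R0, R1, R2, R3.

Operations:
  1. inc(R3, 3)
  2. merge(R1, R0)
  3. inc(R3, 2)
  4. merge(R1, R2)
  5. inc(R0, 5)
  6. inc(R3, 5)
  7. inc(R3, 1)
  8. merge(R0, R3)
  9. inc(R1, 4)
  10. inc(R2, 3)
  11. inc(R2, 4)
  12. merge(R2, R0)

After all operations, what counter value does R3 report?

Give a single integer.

Op 1: inc R3 by 3 -> R3=(0,0,0,3) value=3
Op 2: merge R1<->R0 -> R1=(0,0,0,0) R0=(0,0,0,0)
Op 3: inc R3 by 2 -> R3=(0,0,0,5) value=5
Op 4: merge R1<->R2 -> R1=(0,0,0,0) R2=(0,0,0,0)
Op 5: inc R0 by 5 -> R0=(5,0,0,0) value=5
Op 6: inc R3 by 5 -> R3=(0,0,0,10) value=10
Op 7: inc R3 by 1 -> R3=(0,0,0,11) value=11
Op 8: merge R0<->R3 -> R0=(5,0,0,11) R3=(5,0,0,11)
Op 9: inc R1 by 4 -> R1=(0,4,0,0) value=4
Op 10: inc R2 by 3 -> R2=(0,0,3,0) value=3
Op 11: inc R2 by 4 -> R2=(0,0,7,0) value=7
Op 12: merge R2<->R0 -> R2=(5,0,7,11) R0=(5,0,7,11)

Answer: 16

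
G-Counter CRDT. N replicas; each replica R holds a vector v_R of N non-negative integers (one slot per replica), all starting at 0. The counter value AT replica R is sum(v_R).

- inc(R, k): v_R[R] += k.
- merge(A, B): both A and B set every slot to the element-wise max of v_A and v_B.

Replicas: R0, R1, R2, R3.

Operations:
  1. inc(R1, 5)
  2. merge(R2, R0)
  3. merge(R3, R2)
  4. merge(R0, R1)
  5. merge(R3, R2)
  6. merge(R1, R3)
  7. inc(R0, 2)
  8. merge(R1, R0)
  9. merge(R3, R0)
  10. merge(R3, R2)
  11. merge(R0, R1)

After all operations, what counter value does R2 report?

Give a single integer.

Answer: 7

Derivation:
Op 1: inc R1 by 5 -> R1=(0,5,0,0) value=5
Op 2: merge R2<->R0 -> R2=(0,0,0,0) R0=(0,0,0,0)
Op 3: merge R3<->R2 -> R3=(0,0,0,0) R2=(0,0,0,0)
Op 4: merge R0<->R1 -> R0=(0,5,0,0) R1=(0,5,0,0)
Op 5: merge R3<->R2 -> R3=(0,0,0,0) R2=(0,0,0,0)
Op 6: merge R1<->R3 -> R1=(0,5,0,0) R3=(0,5,0,0)
Op 7: inc R0 by 2 -> R0=(2,5,0,0) value=7
Op 8: merge R1<->R0 -> R1=(2,5,0,0) R0=(2,5,0,0)
Op 9: merge R3<->R0 -> R3=(2,5,0,0) R0=(2,5,0,0)
Op 10: merge R3<->R2 -> R3=(2,5,0,0) R2=(2,5,0,0)
Op 11: merge R0<->R1 -> R0=(2,5,0,0) R1=(2,5,0,0)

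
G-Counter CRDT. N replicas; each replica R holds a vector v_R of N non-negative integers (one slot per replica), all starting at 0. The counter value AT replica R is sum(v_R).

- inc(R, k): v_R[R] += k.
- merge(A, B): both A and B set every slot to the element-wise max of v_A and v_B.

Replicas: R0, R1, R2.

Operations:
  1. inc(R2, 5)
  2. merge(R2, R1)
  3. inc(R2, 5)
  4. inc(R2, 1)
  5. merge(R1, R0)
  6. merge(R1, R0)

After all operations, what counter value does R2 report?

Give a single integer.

Answer: 11

Derivation:
Op 1: inc R2 by 5 -> R2=(0,0,5) value=5
Op 2: merge R2<->R1 -> R2=(0,0,5) R1=(0,0,5)
Op 3: inc R2 by 5 -> R2=(0,0,10) value=10
Op 4: inc R2 by 1 -> R2=(0,0,11) value=11
Op 5: merge R1<->R0 -> R1=(0,0,5) R0=(0,0,5)
Op 6: merge R1<->R0 -> R1=(0,0,5) R0=(0,0,5)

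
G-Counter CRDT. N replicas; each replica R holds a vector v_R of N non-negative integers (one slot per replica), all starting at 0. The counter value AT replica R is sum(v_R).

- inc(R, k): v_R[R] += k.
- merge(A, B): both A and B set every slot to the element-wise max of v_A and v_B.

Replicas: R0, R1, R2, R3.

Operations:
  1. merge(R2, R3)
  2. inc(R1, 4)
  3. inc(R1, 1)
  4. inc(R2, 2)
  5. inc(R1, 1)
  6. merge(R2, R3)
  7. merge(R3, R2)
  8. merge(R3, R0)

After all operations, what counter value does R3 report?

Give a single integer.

Op 1: merge R2<->R3 -> R2=(0,0,0,0) R3=(0,0,0,0)
Op 2: inc R1 by 4 -> R1=(0,4,0,0) value=4
Op 3: inc R1 by 1 -> R1=(0,5,0,0) value=5
Op 4: inc R2 by 2 -> R2=(0,0,2,0) value=2
Op 5: inc R1 by 1 -> R1=(0,6,0,0) value=6
Op 6: merge R2<->R3 -> R2=(0,0,2,0) R3=(0,0,2,0)
Op 7: merge R3<->R2 -> R3=(0,0,2,0) R2=(0,0,2,0)
Op 8: merge R3<->R0 -> R3=(0,0,2,0) R0=(0,0,2,0)

Answer: 2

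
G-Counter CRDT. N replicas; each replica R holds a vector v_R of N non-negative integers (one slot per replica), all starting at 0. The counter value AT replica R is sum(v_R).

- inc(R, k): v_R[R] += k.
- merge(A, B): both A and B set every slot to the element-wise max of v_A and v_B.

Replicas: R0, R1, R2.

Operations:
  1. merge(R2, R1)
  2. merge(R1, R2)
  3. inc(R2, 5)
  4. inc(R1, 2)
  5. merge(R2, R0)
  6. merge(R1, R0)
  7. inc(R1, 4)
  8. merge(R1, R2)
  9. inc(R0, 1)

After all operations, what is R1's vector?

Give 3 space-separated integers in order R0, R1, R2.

Answer: 0 6 5

Derivation:
Op 1: merge R2<->R1 -> R2=(0,0,0) R1=(0,0,0)
Op 2: merge R1<->R2 -> R1=(0,0,0) R2=(0,0,0)
Op 3: inc R2 by 5 -> R2=(0,0,5) value=5
Op 4: inc R1 by 2 -> R1=(0,2,0) value=2
Op 5: merge R2<->R0 -> R2=(0,0,5) R0=(0,0,5)
Op 6: merge R1<->R0 -> R1=(0,2,5) R0=(0,2,5)
Op 7: inc R1 by 4 -> R1=(0,6,5) value=11
Op 8: merge R1<->R2 -> R1=(0,6,5) R2=(0,6,5)
Op 9: inc R0 by 1 -> R0=(1,2,5) value=8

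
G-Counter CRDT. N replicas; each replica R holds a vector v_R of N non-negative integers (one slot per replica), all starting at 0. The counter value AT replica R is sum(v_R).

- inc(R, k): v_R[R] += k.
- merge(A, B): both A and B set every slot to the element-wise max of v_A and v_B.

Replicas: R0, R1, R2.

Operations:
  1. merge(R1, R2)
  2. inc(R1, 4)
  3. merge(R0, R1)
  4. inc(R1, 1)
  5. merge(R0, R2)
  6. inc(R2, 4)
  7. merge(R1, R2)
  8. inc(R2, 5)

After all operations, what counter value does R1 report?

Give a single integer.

Answer: 9

Derivation:
Op 1: merge R1<->R2 -> R1=(0,0,0) R2=(0,0,0)
Op 2: inc R1 by 4 -> R1=(0,4,0) value=4
Op 3: merge R0<->R1 -> R0=(0,4,0) R1=(0,4,0)
Op 4: inc R1 by 1 -> R1=(0,5,0) value=5
Op 5: merge R0<->R2 -> R0=(0,4,0) R2=(0,4,0)
Op 6: inc R2 by 4 -> R2=(0,4,4) value=8
Op 7: merge R1<->R2 -> R1=(0,5,4) R2=(0,5,4)
Op 8: inc R2 by 5 -> R2=(0,5,9) value=14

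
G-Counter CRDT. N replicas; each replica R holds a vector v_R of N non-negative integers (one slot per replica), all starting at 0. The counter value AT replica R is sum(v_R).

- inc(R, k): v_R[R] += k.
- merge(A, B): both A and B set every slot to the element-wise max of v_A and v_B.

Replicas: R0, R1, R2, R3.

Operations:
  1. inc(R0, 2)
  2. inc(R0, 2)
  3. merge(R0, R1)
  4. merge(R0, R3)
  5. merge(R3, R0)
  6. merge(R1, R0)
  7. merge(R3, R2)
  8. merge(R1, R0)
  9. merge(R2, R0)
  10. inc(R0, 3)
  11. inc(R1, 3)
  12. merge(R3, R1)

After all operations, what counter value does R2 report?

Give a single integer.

Answer: 4

Derivation:
Op 1: inc R0 by 2 -> R0=(2,0,0,0) value=2
Op 2: inc R0 by 2 -> R0=(4,0,0,0) value=4
Op 3: merge R0<->R1 -> R0=(4,0,0,0) R1=(4,0,0,0)
Op 4: merge R0<->R3 -> R0=(4,0,0,0) R3=(4,0,0,0)
Op 5: merge R3<->R0 -> R3=(4,0,0,0) R0=(4,0,0,0)
Op 6: merge R1<->R0 -> R1=(4,0,0,0) R0=(4,0,0,0)
Op 7: merge R3<->R2 -> R3=(4,0,0,0) R2=(4,0,0,0)
Op 8: merge R1<->R0 -> R1=(4,0,0,0) R0=(4,0,0,0)
Op 9: merge R2<->R0 -> R2=(4,0,0,0) R0=(4,0,0,0)
Op 10: inc R0 by 3 -> R0=(7,0,0,0) value=7
Op 11: inc R1 by 3 -> R1=(4,3,0,0) value=7
Op 12: merge R3<->R1 -> R3=(4,3,0,0) R1=(4,3,0,0)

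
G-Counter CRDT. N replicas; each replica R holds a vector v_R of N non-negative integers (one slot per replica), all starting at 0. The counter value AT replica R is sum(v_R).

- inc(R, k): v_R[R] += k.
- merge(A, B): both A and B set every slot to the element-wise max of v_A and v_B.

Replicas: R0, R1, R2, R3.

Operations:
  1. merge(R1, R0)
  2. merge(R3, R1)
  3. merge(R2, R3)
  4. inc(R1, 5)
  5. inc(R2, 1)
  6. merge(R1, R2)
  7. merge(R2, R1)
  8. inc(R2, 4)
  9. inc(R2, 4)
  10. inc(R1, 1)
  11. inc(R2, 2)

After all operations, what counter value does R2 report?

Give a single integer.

Answer: 16

Derivation:
Op 1: merge R1<->R0 -> R1=(0,0,0,0) R0=(0,0,0,0)
Op 2: merge R3<->R1 -> R3=(0,0,0,0) R1=(0,0,0,0)
Op 3: merge R2<->R3 -> R2=(0,0,0,0) R3=(0,0,0,0)
Op 4: inc R1 by 5 -> R1=(0,5,0,0) value=5
Op 5: inc R2 by 1 -> R2=(0,0,1,0) value=1
Op 6: merge R1<->R2 -> R1=(0,5,1,0) R2=(0,5,1,0)
Op 7: merge R2<->R1 -> R2=(0,5,1,0) R1=(0,5,1,0)
Op 8: inc R2 by 4 -> R2=(0,5,5,0) value=10
Op 9: inc R2 by 4 -> R2=(0,5,9,0) value=14
Op 10: inc R1 by 1 -> R1=(0,6,1,0) value=7
Op 11: inc R2 by 2 -> R2=(0,5,11,0) value=16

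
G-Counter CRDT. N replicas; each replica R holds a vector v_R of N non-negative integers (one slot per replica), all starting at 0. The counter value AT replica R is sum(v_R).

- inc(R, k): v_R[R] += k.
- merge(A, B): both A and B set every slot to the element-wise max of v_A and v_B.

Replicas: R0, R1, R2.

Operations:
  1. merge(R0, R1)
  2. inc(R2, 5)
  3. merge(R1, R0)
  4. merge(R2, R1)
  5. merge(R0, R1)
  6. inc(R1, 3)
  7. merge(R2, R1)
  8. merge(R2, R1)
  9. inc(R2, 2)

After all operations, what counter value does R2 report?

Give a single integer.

Answer: 10

Derivation:
Op 1: merge R0<->R1 -> R0=(0,0,0) R1=(0,0,0)
Op 2: inc R2 by 5 -> R2=(0,0,5) value=5
Op 3: merge R1<->R0 -> R1=(0,0,0) R0=(0,0,0)
Op 4: merge R2<->R1 -> R2=(0,0,5) R1=(0,0,5)
Op 5: merge R0<->R1 -> R0=(0,0,5) R1=(0,0,5)
Op 6: inc R1 by 3 -> R1=(0,3,5) value=8
Op 7: merge R2<->R1 -> R2=(0,3,5) R1=(0,3,5)
Op 8: merge R2<->R1 -> R2=(0,3,5) R1=(0,3,5)
Op 9: inc R2 by 2 -> R2=(0,3,7) value=10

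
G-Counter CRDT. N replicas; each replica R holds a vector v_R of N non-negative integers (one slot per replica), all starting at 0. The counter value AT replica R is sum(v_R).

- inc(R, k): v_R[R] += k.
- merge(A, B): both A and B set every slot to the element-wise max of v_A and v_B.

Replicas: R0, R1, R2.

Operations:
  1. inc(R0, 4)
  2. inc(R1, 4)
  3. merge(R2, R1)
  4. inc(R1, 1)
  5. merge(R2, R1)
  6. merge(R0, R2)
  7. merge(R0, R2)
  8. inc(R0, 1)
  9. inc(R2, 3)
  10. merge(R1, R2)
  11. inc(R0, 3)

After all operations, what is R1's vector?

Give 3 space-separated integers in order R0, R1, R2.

Op 1: inc R0 by 4 -> R0=(4,0,0) value=4
Op 2: inc R1 by 4 -> R1=(0,4,0) value=4
Op 3: merge R2<->R1 -> R2=(0,4,0) R1=(0,4,0)
Op 4: inc R1 by 1 -> R1=(0,5,0) value=5
Op 5: merge R2<->R1 -> R2=(0,5,0) R1=(0,5,0)
Op 6: merge R0<->R2 -> R0=(4,5,0) R2=(4,5,0)
Op 7: merge R0<->R2 -> R0=(4,5,0) R2=(4,5,0)
Op 8: inc R0 by 1 -> R0=(5,5,0) value=10
Op 9: inc R2 by 3 -> R2=(4,5,3) value=12
Op 10: merge R1<->R2 -> R1=(4,5,3) R2=(4,5,3)
Op 11: inc R0 by 3 -> R0=(8,5,0) value=13

Answer: 4 5 3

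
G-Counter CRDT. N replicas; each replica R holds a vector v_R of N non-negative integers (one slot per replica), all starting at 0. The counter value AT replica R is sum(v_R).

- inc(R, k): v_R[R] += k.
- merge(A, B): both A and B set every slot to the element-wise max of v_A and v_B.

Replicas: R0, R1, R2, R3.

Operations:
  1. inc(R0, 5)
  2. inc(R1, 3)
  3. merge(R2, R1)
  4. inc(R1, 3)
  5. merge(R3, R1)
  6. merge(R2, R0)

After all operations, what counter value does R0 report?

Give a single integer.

Answer: 8

Derivation:
Op 1: inc R0 by 5 -> R0=(5,0,0,0) value=5
Op 2: inc R1 by 3 -> R1=(0,3,0,0) value=3
Op 3: merge R2<->R1 -> R2=(0,3,0,0) R1=(0,3,0,0)
Op 4: inc R1 by 3 -> R1=(0,6,0,0) value=6
Op 5: merge R3<->R1 -> R3=(0,6,0,0) R1=(0,6,0,0)
Op 6: merge R2<->R0 -> R2=(5,3,0,0) R0=(5,3,0,0)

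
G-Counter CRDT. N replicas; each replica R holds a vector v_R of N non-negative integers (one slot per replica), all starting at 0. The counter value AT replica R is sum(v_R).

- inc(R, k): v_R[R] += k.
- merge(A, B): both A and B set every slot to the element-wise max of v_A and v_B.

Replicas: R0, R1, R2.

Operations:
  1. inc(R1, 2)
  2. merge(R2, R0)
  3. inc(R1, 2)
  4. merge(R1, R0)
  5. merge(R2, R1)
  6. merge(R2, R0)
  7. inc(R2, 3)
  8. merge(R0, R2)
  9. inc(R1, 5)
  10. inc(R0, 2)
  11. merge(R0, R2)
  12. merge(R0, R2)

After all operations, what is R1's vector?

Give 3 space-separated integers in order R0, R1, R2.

Answer: 0 9 0

Derivation:
Op 1: inc R1 by 2 -> R1=(0,2,0) value=2
Op 2: merge R2<->R0 -> R2=(0,0,0) R0=(0,0,0)
Op 3: inc R1 by 2 -> R1=(0,4,0) value=4
Op 4: merge R1<->R0 -> R1=(0,4,0) R0=(0,4,0)
Op 5: merge R2<->R1 -> R2=(0,4,0) R1=(0,4,0)
Op 6: merge R2<->R0 -> R2=(0,4,0) R0=(0,4,0)
Op 7: inc R2 by 3 -> R2=(0,4,3) value=7
Op 8: merge R0<->R2 -> R0=(0,4,3) R2=(0,4,3)
Op 9: inc R1 by 5 -> R1=(0,9,0) value=9
Op 10: inc R0 by 2 -> R0=(2,4,3) value=9
Op 11: merge R0<->R2 -> R0=(2,4,3) R2=(2,4,3)
Op 12: merge R0<->R2 -> R0=(2,4,3) R2=(2,4,3)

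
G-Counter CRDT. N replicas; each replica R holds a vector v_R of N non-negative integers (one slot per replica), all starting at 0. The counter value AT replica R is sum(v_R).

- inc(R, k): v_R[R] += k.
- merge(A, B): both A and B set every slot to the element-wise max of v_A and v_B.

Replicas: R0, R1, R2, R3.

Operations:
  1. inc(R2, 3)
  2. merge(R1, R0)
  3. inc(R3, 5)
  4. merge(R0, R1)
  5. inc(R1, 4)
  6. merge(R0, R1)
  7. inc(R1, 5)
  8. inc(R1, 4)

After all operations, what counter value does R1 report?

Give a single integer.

Answer: 13

Derivation:
Op 1: inc R2 by 3 -> R2=(0,0,3,0) value=3
Op 2: merge R1<->R0 -> R1=(0,0,0,0) R0=(0,0,0,0)
Op 3: inc R3 by 5 -> R3=(0,0,0,5) value=5
Op 4: merge R0<->R1 -> R0=(0,0,0,0) R1=(0,0,0,0)
Op 5: inc R1 by 4 -> R1=(0,4,0,0) value=4
Op 6: merge R0<->R1 -> R0=(0,4,0,0) R1=(0,4,0,0)
Op 7: inc R1 by 5 -> R1=(0,9,0,0) value=9
Op 8: inc R1 by 4 -> R1=(0,13,0,0) value=13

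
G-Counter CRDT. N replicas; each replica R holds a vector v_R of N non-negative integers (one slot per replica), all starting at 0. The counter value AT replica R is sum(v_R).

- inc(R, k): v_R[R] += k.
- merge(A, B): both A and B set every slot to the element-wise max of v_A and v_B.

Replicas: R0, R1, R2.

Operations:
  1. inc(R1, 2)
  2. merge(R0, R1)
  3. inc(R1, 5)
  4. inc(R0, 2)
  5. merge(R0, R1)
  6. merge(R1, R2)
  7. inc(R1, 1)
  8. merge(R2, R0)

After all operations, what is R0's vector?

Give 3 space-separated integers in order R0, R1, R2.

Op 1: inc R1 by 2 -> R1=(0,2,0) value=2
Op 2: merge R0<->R1 -> R0=(0,2,0) R1=(0,2,0)
Op 3: inc R1 by 5 -> R1=(0,7,0) value=7
Op 4: inc R0 by 2 -> R0=(2,2,0) value=4
Op 5: merge R0<->R1 -> R0=(2,7,0) R1=(2,7,0)
Op 6: merge R1<->R2 -> R1=(2,7,0) R2=(2,7,0)
Op 7: inc R1 by 1 -> R1=(2,8,0) value=10
Op 8: merge R2<->R0 -> R2=(2,7,0) R0=(2,7,0)

Answer: 2 7 0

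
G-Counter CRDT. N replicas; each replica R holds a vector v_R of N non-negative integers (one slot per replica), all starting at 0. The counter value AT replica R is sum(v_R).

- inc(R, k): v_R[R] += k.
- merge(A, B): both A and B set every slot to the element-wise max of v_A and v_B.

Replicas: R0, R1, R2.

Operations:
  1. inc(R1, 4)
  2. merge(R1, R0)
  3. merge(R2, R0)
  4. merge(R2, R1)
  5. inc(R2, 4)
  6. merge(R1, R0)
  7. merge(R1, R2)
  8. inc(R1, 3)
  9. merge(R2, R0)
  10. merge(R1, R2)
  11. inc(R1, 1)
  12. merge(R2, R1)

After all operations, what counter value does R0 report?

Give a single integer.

Op 1: inc R1 by 4 -> R1=(0,4,0) value=4
Op 2: merge R1<->R0 -> R1=(0,4,0) R0=(0,4,0)
Op 3: merge R2<->R0 -> R2=(0,4,0) R0=(0,4,0)
Op 4: merge R2<->R1 -> R2=(0,4,0) R1=(0,4,0)
Op 5: inc R2 by 4 -> R2=(0,4,4) value=8
Op 6: merge R1<->R0 -> R1=(0,4,0) R0=(0,4,0)
Op 7: merge R1<->R2 -> R1=(0,4,4) R2=(0,4,4)
Op 8: inc R1 by 3 -> R1=(0,7,4) value=11
Op 9: merge R2<->R0 -> R2=(0,4,4) R0=(0,4,4)
Op 10: merge R1<->R2 -> R1=(0,7,4) R2=(0,7,4)
Op 11: inc R1 by 1 -> R1=(0,8,4) value=12
Op 12: merge R2<->R1 -> R2=(0,8,4) R1=(0,8,4)

Answer: 8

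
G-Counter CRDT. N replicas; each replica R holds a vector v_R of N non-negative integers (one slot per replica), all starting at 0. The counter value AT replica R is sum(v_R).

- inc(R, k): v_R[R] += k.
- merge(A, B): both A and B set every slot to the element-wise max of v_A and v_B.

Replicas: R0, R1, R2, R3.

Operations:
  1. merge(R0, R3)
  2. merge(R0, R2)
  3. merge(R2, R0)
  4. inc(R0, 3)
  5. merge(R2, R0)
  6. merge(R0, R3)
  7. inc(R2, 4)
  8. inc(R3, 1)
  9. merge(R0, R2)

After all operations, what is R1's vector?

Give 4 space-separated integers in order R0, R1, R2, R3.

Answer: 0 0 0 0

Derivation:
Op 1: merge R0<->R3 -> R0=(0,0,0,0) R3=(0,0,0,0)
Op 2: merge R0<->R2 -> R0=(0,0,0,0) R2=(0,0,0,0)
Op 3: merge R2<->R0 -> R2=(0,0,0,0) R0=(0,0,0,0)
Op 4: inc R0 by 3 -> R0=(3,0,0,0) value=3
Op 5: merge R2<->R0 -> R2=(3,0,0,0) R0=(3,0,0,0)
Op 6: merge R0<->R3 -> R0=(3,0,0,0) R3=(3,0,0,0)
Op 7: inc R2 by 4 -> R2=(3,0,4,0) value=7
Op 8: inc R3 by 1 -> R3=(3,0,0,1) value=4
Op 9: merge R0<->R2 -> R0=(3,0,4,0) R2=(3,0,4,0)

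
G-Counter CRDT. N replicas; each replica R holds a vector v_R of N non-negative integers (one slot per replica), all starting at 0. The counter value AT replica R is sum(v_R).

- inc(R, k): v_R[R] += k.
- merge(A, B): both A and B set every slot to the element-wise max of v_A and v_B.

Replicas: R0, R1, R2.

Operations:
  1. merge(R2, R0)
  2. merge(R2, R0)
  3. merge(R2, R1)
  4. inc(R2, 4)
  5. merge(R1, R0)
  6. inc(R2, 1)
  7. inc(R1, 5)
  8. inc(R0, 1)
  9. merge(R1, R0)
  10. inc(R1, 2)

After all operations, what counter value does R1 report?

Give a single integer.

Answer: 8

Derivation:
Op 1: merge R2<->R0 -> R2=(0,0,0) R0=(0,0,0)
Op 2: merge R2<->R0 -> R2=(0,0,0) R0=(0,0,0)
Op 3: merge R2<->R1 -> R2=(0,0,0) R1=(0,0,0)
Op 4: inc R2 by 4 -> R2=(0,0,4) value=4
Op 5: merge R1<->R0 -> R1=(0,0,0) R0=(0,0,0)
Op 6: inc R2 by 1 -> R2=(0,0,5) value=5
Op 7: inc R1 by 5 -> R1=(0,5,0) value=5
Op 8: inc R0 by 1 -> R0=(1,0,0) value=1
Op 9: merge R1<->R0 -> R1=(1,5,0) R0=(1,5,0)
Op 10: inc R1 by 2 -> R1=(1,7,0) value=8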